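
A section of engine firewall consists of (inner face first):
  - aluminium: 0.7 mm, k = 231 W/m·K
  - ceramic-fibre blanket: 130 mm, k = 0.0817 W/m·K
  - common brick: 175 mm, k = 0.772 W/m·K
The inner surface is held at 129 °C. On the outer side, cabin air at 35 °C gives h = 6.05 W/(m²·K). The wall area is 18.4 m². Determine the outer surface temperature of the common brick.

T ≈ 42.8 °C

Series thermal resistances:
R_aluminium = L/(kA) = 0.0007/(231×18.4) = 1.647×10^-7 K/W
R_ceramic-fibre blanket = L/(kA) = 0.13/(0.0817×18.4) = 0.08648 K/W
R_common brick = L/(kA) = 0.175/(0.772×18.4) = 0.01232 K/W
R_outer film = 1/(h_o·A) = 1/(6.05×18.4) = 0.008983 K/W
R_total = 0.1078 K/W;  Q = ΔT/R_total = 94/0.1078 = 872.1 W
T_interface = T_inner − Q·ΣR(inner→interface) = 129 − 872×0.0988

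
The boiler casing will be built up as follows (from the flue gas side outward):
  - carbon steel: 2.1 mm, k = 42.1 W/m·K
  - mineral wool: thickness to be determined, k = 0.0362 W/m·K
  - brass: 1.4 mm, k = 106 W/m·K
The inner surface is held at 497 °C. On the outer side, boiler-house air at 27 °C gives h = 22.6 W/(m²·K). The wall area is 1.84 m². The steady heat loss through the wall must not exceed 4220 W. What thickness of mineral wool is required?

Treating each layer as a thermal resistance in series:
R_carbon steel = L/(kA) = 0.0021/(42.1×1.84) = 2.711×10^-5 K/W
R_brass = L/(kA) = 0.0014/(106×1.84) = 7.178×10^-6 K/W
R_outer film = 1/(h_o·A) = 1/(22.6×1.84) = 0.02405 K/W
Sum of the known resistances R_other = 0.02408 K/W
Required total resistance R_tot = ΔT/Q_allow = 470/4220 = 0.1114 K/W
R_mineral wool = R_tot − R_other = 0.08729 K/W
L = R·k·A = 0.08729×0.0362×1.84

L ≈ 5.81 mm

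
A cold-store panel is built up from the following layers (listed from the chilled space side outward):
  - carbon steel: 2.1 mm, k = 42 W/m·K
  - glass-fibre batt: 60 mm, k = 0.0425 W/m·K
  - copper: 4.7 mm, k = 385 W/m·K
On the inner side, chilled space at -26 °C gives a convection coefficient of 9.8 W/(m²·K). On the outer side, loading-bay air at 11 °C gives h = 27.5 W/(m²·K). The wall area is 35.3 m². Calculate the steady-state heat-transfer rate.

Q ≈ 843 W

Thermal resistances in series:
R_inner film = 1/(h_i·A) = 1/(9.8×35.3) = 0.002891 K/W
R_carbon steel = L/(kA) = 0.0021/(42×35.3) = 1.416×10^-6 K/W
R_glass-fibre batt = L/(kA) = 0.06/(0.0425×35.3) = 0.03999 K/W
R_copper = L/(kA) = 0.0047/(385×35.3) = 3.458×10^-7 K/W
R_outer film = 1/(h_o·A) = 1/(27.5×35.3) = 0.00103 K/W
R_total = 0.04392 K/W
Q = ΔT / R_total = 37 / 0.04392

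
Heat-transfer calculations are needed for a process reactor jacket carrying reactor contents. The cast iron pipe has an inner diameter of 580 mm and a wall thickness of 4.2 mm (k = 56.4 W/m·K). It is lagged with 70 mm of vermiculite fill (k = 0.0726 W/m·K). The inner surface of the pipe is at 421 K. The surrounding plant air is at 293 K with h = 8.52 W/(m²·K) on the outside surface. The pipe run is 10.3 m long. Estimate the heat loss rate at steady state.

Radial resistances (cylindrical: R_cond = ln(r_o/r_i)/(2πkL), R_conv = 1/(h·2πrL)):
R_cast iron pipe wall = ln(294.2/290)/(2π×56.4×10.3) = 3.939×10^-6 K/W
R_vermiculite fill = ln(364.2/294.2)/(2π×0.0726×10.3) = 0.04543 K/W
R_outer film = 1/(h_o·2πr_oL) = 1/(8.52×2π×0.3642×10.3) = 0.00498 K/W
R_total = 0.05041 K/W
Q = ΔT/R_total = 128/0.05041

Q ≈ 2540 W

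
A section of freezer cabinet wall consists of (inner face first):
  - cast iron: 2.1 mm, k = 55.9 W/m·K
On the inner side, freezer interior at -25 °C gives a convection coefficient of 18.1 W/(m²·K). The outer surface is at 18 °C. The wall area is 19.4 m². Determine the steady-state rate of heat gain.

Q ≈ 15100 W

Using the resistance-network approach (series):
R_inner film = 1/(h_i·A) = 1/(18.1×19.4) = 0.002848 K/W
R_cast iron = L/(kA) = 0.0021/(55.9×19.4) = 1.936×10^-6 K/W
R_total = 0.00285 K/W
Q = ΔT / R_total = 43 / 0.00285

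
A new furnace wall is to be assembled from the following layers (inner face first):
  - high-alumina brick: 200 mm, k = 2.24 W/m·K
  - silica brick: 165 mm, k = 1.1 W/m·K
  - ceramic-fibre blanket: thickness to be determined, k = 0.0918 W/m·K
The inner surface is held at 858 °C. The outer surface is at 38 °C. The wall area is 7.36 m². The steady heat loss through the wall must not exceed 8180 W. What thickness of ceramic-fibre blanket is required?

Using the resistance-network approach (series):
R_high-alumina brick = L/(kA) = 0.2/(2.24×7.36) = 0.01213 K/W
R_silica brick = L/(kA) = 0.165/(1.1×7.36) = 0.02038 K/W
Sum of the known resistances R_other = 0.03251 K/W
Required total resistance R_tot = ΔT/Q_allow = 820/8180 = 0.1002 K/W
R_ceramic-fibre blanket = R_tot − R_other = 0.06773 K/W
L = R·k·A = 0.06773×0.0918×7.36

L ≈ 45.8 mm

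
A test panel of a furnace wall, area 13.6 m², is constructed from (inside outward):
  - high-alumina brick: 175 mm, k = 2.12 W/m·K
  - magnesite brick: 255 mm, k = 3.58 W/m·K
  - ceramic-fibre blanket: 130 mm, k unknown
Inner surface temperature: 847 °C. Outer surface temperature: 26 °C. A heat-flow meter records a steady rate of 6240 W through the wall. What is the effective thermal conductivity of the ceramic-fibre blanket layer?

k ≈ 0.0795 W/(m·K)

Model the wall as resistances in series:
R_high-alumina brick = L/(kA) = 0.175/(2.12×13.6) = 0.00607 K/W
R_magnesite brick = L/(kA) = 0.255/(3.58×13.6) = 0.005237 K/W
Sum of known resistances R_other = 0.01131 K/W
Total R = ΔT/Q = 821/6240 = 0.1316 K/W
R_ceramic-fibre blanket = R_total − R_other = 0.1203 K/W
k = L/(R·A) = 0.13/(0.1203×13.6)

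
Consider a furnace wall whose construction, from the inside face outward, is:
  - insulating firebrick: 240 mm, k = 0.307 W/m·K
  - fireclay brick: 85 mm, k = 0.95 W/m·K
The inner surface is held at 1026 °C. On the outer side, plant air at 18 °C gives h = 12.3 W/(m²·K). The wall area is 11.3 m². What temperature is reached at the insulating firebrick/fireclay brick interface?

T ≈ 199 °C

Treating each layer as a thermal resistance in series:
R_insulating firebrick = L/(kA) = 0.24/(0.307×11.3) = 0.06918 K/W
R_fireclay brick = L/(kA) = 0.085/(0.95×11.3) = 0.007918 K/W
R_outer film = 1/(h_o·A) = 1/(12.3×11.3) = 0.007195 K/W
R_total = 0.08429 K/W;  Q = ΔT/R_total = 1008/0.08429 = 11960 W
T_interface = T_inner − Q·ΣR(inner→interface) = 1026 − 12000×0.06918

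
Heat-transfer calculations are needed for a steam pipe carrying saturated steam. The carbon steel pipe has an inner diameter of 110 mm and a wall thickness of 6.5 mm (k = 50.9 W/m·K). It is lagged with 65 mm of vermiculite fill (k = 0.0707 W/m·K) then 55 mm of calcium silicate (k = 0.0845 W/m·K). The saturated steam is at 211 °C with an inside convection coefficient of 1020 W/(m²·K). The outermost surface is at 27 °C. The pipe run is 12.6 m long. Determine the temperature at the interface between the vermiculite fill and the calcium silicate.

T ≈ 81.2 °C

Per-layer cylindrical resistances, series-summed:
R_inner film = 1/(h_i·2πr₁L) = 1/(1020×2π×0.055×12.6) = 2.252×10^-4 K/W
R_carbon steel pipe wall = ln(61.5/55)/(2π×50.9×12.6) = 2.772×10^-5 K/W
R_vermiculite fill = ln(126.5/61.5)/(2π×0.0707×12.6) = 0.1289 K/W
R_calcium silicate = ln(181.5/126.5)/(2π×0.0845×12.6) = 0.05397 K/W
R_total = 0.1831 K/W
Q = ΔT/R_total = 184/0.1831
Q = 1010 W
T_interface = T_inner − Q·ΣR(inner→interface) = 211 − 1010×0.1291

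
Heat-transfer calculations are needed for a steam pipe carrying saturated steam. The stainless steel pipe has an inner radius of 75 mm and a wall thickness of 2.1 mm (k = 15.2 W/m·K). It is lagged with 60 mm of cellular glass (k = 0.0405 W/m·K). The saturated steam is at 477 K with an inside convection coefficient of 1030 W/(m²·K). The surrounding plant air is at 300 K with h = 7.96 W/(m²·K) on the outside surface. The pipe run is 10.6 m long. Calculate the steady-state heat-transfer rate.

Q ≈ 778 W

Cylindrical conduction, so R = ln(r₂/r₁)/(2πkL) per layer, in series:
R_inner film = 1/(h_i·2πr₁L) = 1/(1030×2π×0.075×10.6) = 1.944×10^-4 K/W
R_stainless steel pipe wall = ln(77.1/75)/(2π×15.2×10.6) = 2.728×10^-5 K/W
R_cellular glass = ln(137.1/77.1)/(2π×0.0405×10.6) = 0.2134 K/W
R_outer film = 1/(h_o·2πr_oL) = 1/(7.96×2π×0.1371×10.6) = 0.01376 K/W
R_total = 0.2274 K/W
Q = ΔT/R_total = 177/0.2274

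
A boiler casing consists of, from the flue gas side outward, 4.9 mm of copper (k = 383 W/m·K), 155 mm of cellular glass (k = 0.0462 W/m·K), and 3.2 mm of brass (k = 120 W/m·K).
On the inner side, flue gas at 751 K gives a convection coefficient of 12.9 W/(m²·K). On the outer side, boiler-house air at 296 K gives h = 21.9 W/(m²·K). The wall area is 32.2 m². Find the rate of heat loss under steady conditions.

Q ≈ 4210 W

Treating each layer as a thermal resistance in series:
R_inner film = 1/(h_i·A) = 1/(12.9×32.2) = 0.002407 K/W
R_copper = L/(kA) = 0.0049/(383×32.2) = 3.973×10^-7 K/W
R_cellular glass = L/(kA) = 0.155/(0.0462×32.2) = 0.1042 K/W
R_brass = L/(kA) = 0.0032/(120×32.2) = 8.282×10^-7 K/W
R_outer film = 1/(h_o·A) = 1/(21.9×32.2) = 0.001418 K/W
R_total = 0.108 K/W
Q = ΔT / R_total = 455 / 0.108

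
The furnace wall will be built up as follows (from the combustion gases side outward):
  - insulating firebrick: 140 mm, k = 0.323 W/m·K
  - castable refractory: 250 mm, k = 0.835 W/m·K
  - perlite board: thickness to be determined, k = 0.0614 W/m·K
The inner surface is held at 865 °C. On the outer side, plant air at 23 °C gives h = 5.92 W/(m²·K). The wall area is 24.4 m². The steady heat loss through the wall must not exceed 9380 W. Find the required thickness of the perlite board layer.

L ≈ 79.1 mm

Using the resistance-network approach (series):
R_insulating firebrick = L/(kA) = 0.14/(0.323×24.4) = 0.01776 K/W
R_castable refractory = L/(kA) = 0.25/(0.835×24.4) = 0.01227 K/W
R_outer film = 1/(h_o·A) = 1/(5.92×24.4) = 0.006923 K/W
Sum of the known resistances R_other = 0.03696 K/W
Required total resistance R_tot = ΔT/Q_allow = 842/9380 = 0.08977 K/W
R_perlite board = R_tot − R_other = 0.05281 K/W
L = R·k·A = 0.05281×0.0614×24.4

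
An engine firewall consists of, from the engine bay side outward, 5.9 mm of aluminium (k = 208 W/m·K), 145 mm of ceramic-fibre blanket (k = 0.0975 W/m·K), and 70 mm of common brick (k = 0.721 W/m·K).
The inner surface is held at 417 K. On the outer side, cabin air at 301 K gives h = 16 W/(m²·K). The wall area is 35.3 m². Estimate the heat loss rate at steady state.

Q ≈ 2490 W

Series thermal resistances:
R_aluminium = L/(kA) = 0.0059/(208×35.3) = 8.036×10^-7 K/W
R_ceramic-fibre blanket = L/(kA) = 0.145/(0.0975×35.3) = 0.04213 K/W
R_common brick = L/(kA) = 0.07/(0.721×35.3) = 0.00275 K/W
R_outer film = 1/(h_o·A) = 1/(16×35.3) = 0.001771 K/W
R_total = 0.04665 K/W
Q = ΔT / R_total = 116 / 0.04665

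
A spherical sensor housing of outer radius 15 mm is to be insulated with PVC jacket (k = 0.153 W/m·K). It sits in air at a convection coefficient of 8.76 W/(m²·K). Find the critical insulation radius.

r_cr ≈ 34.9 mm

For a sphere r_cr = 2k/h = 2×0.153/8.76
r_cr = 34.9 mm; since the bare radius (15 mm) is below r_cr, adding a thin layer of insulation will *increase* heat loss.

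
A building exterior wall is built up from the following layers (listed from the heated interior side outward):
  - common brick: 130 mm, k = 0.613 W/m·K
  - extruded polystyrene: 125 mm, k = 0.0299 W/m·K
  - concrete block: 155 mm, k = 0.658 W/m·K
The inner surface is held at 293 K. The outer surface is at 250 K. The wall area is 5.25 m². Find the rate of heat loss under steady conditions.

Q ≈ 48.8 W

Using the resistance-network approach (series):
R_common brick = L/(kA) = 0.13/(0.613×5.25) = 0.04039 K/W
R_extruded polystyrene = L/(kA) = 0.125/(0.0299×5.25) = 0.7963 K/W
R_concrete block = L/(kA) = 0.155/(0.658×5.25) = 0.04487 K/W
R_total = 0.8816 K/W
Q = ΔT / R_total = 43 / 0.8816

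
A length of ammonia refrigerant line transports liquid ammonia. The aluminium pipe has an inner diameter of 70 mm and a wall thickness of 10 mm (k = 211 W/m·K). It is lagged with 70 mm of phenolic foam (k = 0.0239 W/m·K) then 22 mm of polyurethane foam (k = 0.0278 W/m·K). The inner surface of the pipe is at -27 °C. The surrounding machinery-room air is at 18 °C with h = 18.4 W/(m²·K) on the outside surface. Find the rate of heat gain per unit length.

q′ ≈ 6.15 W/m

Treating each annulus and film as a series resistance:
R_aluminium pipe wall = ln(45/35)/(2π×211×1) = 1.896×10^-4 K/W
R_phenolic foam = ln(115/45)/(2π×0.0239×1) = 6.248 K/W
R_polyurethane foam = ln(137/115)/(2π×0.0278×1) = 1.002 K/W
R_outer film = 1/(h_o·2πr_oL) = 1/(18.4×2π×0.137×1) = 0.06314 K/W
R_total = 7.314 K/W
Q = ΔT/R_total = 45/7.314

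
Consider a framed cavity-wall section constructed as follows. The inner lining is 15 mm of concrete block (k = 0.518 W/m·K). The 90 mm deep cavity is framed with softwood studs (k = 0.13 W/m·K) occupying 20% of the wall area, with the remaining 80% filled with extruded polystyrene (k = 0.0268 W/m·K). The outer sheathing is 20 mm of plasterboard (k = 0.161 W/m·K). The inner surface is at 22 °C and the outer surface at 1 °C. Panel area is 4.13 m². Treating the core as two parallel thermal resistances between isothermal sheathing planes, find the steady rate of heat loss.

Sheathing layers in series; stud and cavity paths in parallel between them.
R_inner = 0.015/(0.518×4.13) = 0.007012 K/W
R_stud  = 0.09/(0.13×0.2×4.13) = 0.8381 K/W
R_cav   = 0.09/(0.0268×0.8×4.13) = 1.016 K/W
1/R_core = 1/R_stud + 1/R_cav → R_core = 0.4594 K/W
R_outer = 0.02/(0.161×4.13) = 0.03008 K/W
R_total = 0.4964 K/W
Q = ΔT/R_total = 21/0.4964

Q ≈ 42.3 W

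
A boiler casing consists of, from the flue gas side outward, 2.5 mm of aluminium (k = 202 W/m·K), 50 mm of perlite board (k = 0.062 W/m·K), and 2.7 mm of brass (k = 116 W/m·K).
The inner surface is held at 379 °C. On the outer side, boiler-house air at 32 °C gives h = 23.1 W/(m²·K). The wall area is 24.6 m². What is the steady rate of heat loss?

Q ≈ 10000 W

Using the resistance-network approach (series):
R_aluminium = L/(kA) = 0.0025/(202×24.6) = 5.031×10^-7 K/W
R_perlite board = L/(kA) = 0.05/(0.062×24.6) = 0.03278 K/W
R_brass = L/(kA) = 0.0027/(116×24.6) = 9.462×10^-7 K/W
R_outer film = 1/(h_o·A) = 1/(23.1×24.6) = 0.00176 K/W
R_total = 0.03454 K/W
Q = ΔT / R_total = 347 / 0.03454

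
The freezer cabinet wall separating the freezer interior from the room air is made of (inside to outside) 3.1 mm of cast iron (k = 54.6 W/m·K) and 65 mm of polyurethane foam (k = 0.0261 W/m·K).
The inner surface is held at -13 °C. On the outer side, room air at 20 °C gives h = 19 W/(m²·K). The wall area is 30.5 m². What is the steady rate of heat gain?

Q ≈ 396 W

Treating each layer as a thermal resistance in series:
R_cast iron = L/(kA) = 0.0031/(54.6×30.5) = 1.862×10^-6 K/W
R_polyurethane foam = L/(kA) = 0.065/(0.0261×30.5) = 0.08165 K/W
R_outer film = 1/(h_o·A) = 1/(19×30.5) = 0.001726 K/W
R_total = 0.08338 K/W
Q = ΔT / R_total = 33 / 0.08338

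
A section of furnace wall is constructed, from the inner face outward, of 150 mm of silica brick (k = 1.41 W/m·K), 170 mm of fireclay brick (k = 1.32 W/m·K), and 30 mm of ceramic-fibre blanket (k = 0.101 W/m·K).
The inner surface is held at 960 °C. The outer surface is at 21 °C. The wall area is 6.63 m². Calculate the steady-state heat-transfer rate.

Series thermal resistances:
R_silica brick = L/(kA) = 0.15/(1.41×6.63) = 0.01605 K/W
R_fireclay brick = L/(kA) = 0.17/(1.32×6.63) = 0.01943 K/W
R_ceramic-fibre blanket = L/(kA) = 0.03/(0.101×6.63) = 0.0448 K/W
R_total = 0.08027 K/W
Q = ΔT / R_total = 939 / 0.08027

Q ≈ 11700 W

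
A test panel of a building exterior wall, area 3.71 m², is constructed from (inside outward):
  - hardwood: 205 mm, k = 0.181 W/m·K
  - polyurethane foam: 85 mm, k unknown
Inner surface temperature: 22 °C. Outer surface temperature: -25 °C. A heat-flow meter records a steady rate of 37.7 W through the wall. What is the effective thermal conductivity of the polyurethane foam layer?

Thermal resistances in series:
R_hardwood = L/(kA) = 0.205/(0.181×3.71) = 0.3053 K/W
Sum of known resistances R_other = 0.3053 K/W
Total R = ΔT/Q = 47/37.7 = 1.247 K/W
R_polyurethane foam = R_total − R_other = 0.9414 K/W
k = L/(R·A) = 0.085/(0.9414×3.71)

k ≈ 0.0243 W/(m·K)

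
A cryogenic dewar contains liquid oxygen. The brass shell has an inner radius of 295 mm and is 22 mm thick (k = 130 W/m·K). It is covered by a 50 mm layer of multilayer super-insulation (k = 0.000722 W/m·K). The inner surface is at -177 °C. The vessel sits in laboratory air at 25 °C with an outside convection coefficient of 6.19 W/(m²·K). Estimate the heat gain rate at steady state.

For a spherical shell R = (1/r₁ − 1/r₂)/(4πk); film R = 1/(h·4πr²). In series:
R_brass shell = (1/0.295 − 1/0.317)/(4π×130) = 1.44×10^-4 K/W
R_multilayer super-insulation = (1/0.317 − 1/0.367)/(4π×0.000722) = 47.37 K/W
R_outer film = 1/(h·4πr_o²) = 1/(6.19×4π×0.367²) = 0.09545 K/W
R_total = 47.46 K/W
Q = ΔT/R_total = 202/47.46

Q ≈ 4.26 W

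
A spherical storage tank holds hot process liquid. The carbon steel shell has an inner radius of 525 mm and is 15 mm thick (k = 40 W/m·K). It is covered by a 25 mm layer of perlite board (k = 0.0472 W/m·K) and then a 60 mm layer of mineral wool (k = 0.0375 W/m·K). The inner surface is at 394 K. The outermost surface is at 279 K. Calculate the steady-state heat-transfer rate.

Each spherical layer contributes R = (1/r_i − 1/r_o)/(4πk):
R_carbon steel shell = (1/0.525 − 1/0.54)/(4π×40) = 1.053×10^-4 K/W
R_perlite board = (1/0.54 − 1/0.565)/(4π×0.0472) = 0.1381 K/W
R_mineral wool = (1/0.565 − 1/0.625)/(4π×0.0375) = 0.3606 K/W
R_total = 0.4988 K/W
Q = ΔT/R_total = 115/0.4988

Q ≈ 231 W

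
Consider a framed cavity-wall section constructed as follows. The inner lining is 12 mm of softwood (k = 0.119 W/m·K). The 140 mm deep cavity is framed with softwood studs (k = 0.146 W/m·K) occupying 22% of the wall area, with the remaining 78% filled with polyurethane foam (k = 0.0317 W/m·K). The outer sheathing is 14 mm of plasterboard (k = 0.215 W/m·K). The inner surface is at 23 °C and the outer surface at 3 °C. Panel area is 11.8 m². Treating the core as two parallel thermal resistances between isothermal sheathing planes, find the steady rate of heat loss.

Q ≈ 89.8 W

Sheathing layers in series; stud and cavity paths in parallel between them.
R_inner = 0.012/(0.119×11.8) = 0.008546 K/W
R_stud  = 0.14/(0.146×0.22×11.8) = 0.3694 K/W
R_cav   = 0.14/(0.0317×0.78×11.8) = 0.4798 K/W
1/R_core = 1/R_stud + 1/R_cav → R_core = 0.2087 K/W
R_outer = 0.014/(0.215×11.8) = 0.005518 K/W
R_total = 0.2228 K/W
Q = ΔT/R_total = 20/0.2228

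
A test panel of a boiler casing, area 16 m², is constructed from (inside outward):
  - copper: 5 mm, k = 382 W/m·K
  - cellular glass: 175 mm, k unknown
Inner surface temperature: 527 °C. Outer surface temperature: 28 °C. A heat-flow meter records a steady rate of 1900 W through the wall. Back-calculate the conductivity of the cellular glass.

Thermal resistances in series:
R_copper = L/(kA) = 0.005/(382×16) = 8.181×10^-7 K/W
Sum of known resistances R_other = 8.181×10^-7 K/W
Total R = ΔT/Q = 499/1900 = 0.2626 K/W
R_cellular glass = R_total − R_other = 0.2626 K/W
k = L/(R·A) = 0.175/(0.2626×16)

k ≈ 0.0416 W/(m·K)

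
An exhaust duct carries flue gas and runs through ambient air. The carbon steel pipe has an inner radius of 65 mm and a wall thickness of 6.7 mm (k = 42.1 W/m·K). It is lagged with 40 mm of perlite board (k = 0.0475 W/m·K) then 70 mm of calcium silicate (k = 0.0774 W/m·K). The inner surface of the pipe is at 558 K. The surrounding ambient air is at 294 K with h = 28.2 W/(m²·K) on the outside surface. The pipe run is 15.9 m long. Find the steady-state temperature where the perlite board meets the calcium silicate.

T ≈ 402 K

Radial resistances (cylindrical: R_cond = ln(r_o/r_i)/(2πkL), R_conv = 1/(h·2πrL)):
R_carbon steel pipe wall = ln(71.7/65)/(2π×42.1×15.9) = 2.333×10^-5 K/W
R_perlite board = ln(111.7/71.7)/(2π×0.0475×15.9) = 0.09342 K/W
R_calcium silicate = ln(181.7/111.7)/(2π×0.0774×15.9) = 0.06292 K/W
R_outer film = 1/(h_o·2πr_oL) = 1/(28.2×2π×0.1817×15.9) = 0.001954 K/W
R_total = 0.1583 K/W
Q = ΔT/R_total = 264/0.1583
Q = 1670 W
T_interface = T_inner − Q·ΣR(inner→interface) = 558 − 1670×0.09345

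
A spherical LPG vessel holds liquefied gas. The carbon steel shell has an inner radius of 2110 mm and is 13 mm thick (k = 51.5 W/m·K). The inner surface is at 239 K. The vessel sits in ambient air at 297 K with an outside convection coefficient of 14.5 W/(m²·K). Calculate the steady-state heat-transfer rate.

Q ≈ 47500 W

Spherical conduction: R = (1/r_in − 1/r_out)/(4πk) per layer; series-sum.
R_carbon steel shell = (1/2.11 − 1/2.123)/(4π×51.5) = 4.484×10^-6 K/W
R_outer film = 1/(h·4πr_o²) = 1/(14.5×4π×2.123²) = 0.001218 K/W
R_total = 0.001222 K/W
Q = ΔT/R_total = 58/0.001222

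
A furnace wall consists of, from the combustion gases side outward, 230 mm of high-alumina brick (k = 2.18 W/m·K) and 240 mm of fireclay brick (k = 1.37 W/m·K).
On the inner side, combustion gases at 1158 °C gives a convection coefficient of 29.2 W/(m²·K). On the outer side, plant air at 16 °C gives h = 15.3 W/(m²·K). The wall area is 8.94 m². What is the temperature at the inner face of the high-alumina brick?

T ≈ 1060 °C

Model the wall as resistances in series:
R_inner film = 1/(h_i·A) = 1/(29.2×8.94) = 0.003831 K/W
R_high-alumina brick = L/(kA) = 0.23/(2.18×8.94) = 0.0118 K/W
R_fireclay brick = L/(kA) = 0.24/(1.37×8.94) = 0.0196 K/W
R_outer film = 1/(h_o·A) = 1/(15.3×8.94) = 0.007311 K/W
R_total = 0.04254 K/W;  Q = ΔT/R_total = 1142/0.04254 = 26850 W
T_interface = T_inner − Q·ΣR(inner→interface) = 1158 − 26800×0.003831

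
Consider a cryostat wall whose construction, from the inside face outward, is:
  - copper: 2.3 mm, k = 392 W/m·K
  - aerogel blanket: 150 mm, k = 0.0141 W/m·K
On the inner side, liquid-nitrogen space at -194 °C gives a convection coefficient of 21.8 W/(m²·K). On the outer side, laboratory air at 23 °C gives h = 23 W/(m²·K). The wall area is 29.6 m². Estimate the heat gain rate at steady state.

Q ≈ 599 W

Series thermal resistances:
R_inner film = 1/(h_i·A) = 1/(21.8×29.6) = 0.00155 K/W
R_copper = L/(kA) = 0.0023/(392×29.6) = 1.982×10^-7 K/W
R_aerogel blanket = L/(kA) = 0.15/(0.0141×29.6) = 0.3594 K/W
R_outer film = 1/(h_o·A) = 1/(23×29.6) = 0.001469 K/W
R_total = 0.3624 K/W
Q = ΔT / R_total = 217 / 0.3624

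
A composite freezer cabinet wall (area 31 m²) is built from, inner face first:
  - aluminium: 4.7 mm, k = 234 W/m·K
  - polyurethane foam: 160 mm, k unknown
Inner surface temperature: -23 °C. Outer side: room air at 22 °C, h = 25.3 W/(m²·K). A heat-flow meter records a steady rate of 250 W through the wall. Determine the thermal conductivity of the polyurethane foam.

k ≈ 0.0289 W/(m·K)

Treating each layer as a thermal resistance in series:
R_aluminium = L/(kA) = 0.0047/(234×31) = 6.479×10^-7 K/W
R_outer film = 1/(h_o·A) = 1/(25.3×31) = 0.001275 K/W
Sum of known resistances R_other = 0.001276 K/W
Total R = ΔT/Q = 45/250 = 0.18 K/W
R_polyurethane foam = R_total − R_other = 0.1787 K/W
k = L/(R·A) = 0.16/(0.1787×31)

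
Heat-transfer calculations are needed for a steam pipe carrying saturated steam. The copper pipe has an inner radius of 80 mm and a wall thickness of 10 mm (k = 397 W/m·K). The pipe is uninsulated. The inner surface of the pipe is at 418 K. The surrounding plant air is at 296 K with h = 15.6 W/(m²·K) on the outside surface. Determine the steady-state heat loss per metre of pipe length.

Treating each annulus and film as a series resistance:
R_copper pipe wall = ln(90/80)/(2π×397×1) = 4.722×10^-5 K/W
R_outer film = 1/(h_o·2πr_oL) = 1/(15.6×2π×0.09×1) = 0.1134 K/W
R_total = 0.1134 K/W
Q = ΔT/R_total = 122/0.1134

q′ ≈ 1080 W/m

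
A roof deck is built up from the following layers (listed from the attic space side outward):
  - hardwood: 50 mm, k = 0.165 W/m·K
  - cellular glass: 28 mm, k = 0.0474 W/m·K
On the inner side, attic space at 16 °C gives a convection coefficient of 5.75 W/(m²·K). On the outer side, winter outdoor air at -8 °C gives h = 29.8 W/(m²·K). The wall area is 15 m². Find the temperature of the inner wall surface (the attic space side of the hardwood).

T ≈ 12.2 °C

Using the resistance-network approach (series):
R_inner film = 1/(h_i·A) = 1/(5.75×15) = 0.01159 K/W
R_hardwood = L/(kA) = 0.05/(0.165×15) = 0.0202 K/W
R_cellular glass = L/(kA) = 0.028/(0.0474×15) = 0.03938 K/W
R_outer film = 1/(h_o·A) = 1/(29.8×15) = 0.002237 K/W
R_total = 0.07341 K/W;  Q = ΔT/R_total = 24/0.07341 = 326.9 W
T_interface = T_inner − Q·ΣR(inner→interface) = 16 − 327×0.01159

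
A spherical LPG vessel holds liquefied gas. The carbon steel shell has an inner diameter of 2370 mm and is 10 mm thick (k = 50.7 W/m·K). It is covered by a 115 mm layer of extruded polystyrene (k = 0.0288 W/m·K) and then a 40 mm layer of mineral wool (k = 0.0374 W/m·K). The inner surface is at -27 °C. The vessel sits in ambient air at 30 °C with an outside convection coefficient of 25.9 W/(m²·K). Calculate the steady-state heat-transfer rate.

Radial (spherical) resistances in series:
R_carbon steel shell = (1/1.185 − 1/1.195)/(4π×50.7) = 1.108×10^-5 K/W
R_extruded polystyrene = (1/1.195 − 1/1.31)/(4π×0.0288) = 0.203 K/W
R_mineral wool = (1/1.31 − 1/1.35)/(4π×0.0374) = 0.04813 K/W
R_outer film = 1/(h·4πr_o²) = 1/(25.9×4π×1.35²) = 0.001686 K/W
R_total = 0.2528 K/W
Q = ΔT/R_total = 57/0.2528

Q ≈ 225 W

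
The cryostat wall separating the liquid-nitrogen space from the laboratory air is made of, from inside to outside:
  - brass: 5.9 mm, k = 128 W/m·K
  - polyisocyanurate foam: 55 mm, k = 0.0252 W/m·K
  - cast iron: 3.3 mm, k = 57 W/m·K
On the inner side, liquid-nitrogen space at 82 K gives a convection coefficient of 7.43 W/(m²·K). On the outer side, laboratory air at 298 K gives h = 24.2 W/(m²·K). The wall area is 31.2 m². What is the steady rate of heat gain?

Q ≈ 2860 W

Treating each layer as a thermal resistance in series:
R_inner film = 1/(h_i·A) = 1/(7.43×31.2) = 0.004314 K/W
R_brass = L/(kA) = 0.0059/(128×31.2) = 1.477×10^-6 K/W
R_polyisocyanurate foam = L/(kA) = 0.055/(0.0252×31.2) = 0.06995 K/W
R_cast iron = L/(kA) = 0.0033/(57×31.2) = 1.856×10^-6 K/W
R_outer film = 1/(h_o·A) = 1/(24.2×31.2) = 0.001324 K/W
R_total = 0.07559 K/W
Q = ΔT / R_total = 216 / 0.07559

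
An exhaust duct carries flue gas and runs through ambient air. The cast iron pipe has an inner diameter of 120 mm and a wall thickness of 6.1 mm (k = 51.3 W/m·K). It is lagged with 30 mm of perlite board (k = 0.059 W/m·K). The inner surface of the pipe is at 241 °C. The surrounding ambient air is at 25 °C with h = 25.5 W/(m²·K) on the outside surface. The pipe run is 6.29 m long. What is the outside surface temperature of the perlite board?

Radial resistances (cylindrical: R_cond = ln(r_o/r_i)/(2πkL), R_conv = 1/(h·2πrL)):
R_cast iron pipe wall = ln(66.1/60)/(2π×51.3×6.29) = 4.776×10^-5 K/W
R_perlite board = ln(96.1/66.1)/(2π×0.059×6.29) = 0.1605 K/W
R_outer film = 1/(h_o·2πr_oL) = 1/(25.5×2π×0.0961×6.29) = 0.01033 K/W
R_total = 0.1709 K/W
Q = ΔT/R_total = 216/0.1709
Q = 1260 W
T_interface = T_inner − Q·ΣR(inner→interface) = 241 − 1260×0.1605

T ≈ 38.1 °C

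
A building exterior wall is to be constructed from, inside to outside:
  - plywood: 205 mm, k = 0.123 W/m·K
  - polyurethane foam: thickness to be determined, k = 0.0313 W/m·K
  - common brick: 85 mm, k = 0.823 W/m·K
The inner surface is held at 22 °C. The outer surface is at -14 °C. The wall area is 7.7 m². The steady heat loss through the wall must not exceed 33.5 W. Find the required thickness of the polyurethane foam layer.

L ≈ 204 mm

Treating each layer as a thermal resistance in series:
R_plywood = L/(kA) = 0.205/(0.123×7.7) = 0.2165 K/W
R_common brick = L/(kA) = 0.085/(0.823×7.7) = 0.01341 K/W
Sum of the known resistances R_other = 0.2299 K/W
Required total resistance R_tot = ΔT/Q_allow = 36/33.5 = 1.075 K/W
R_polyurethane foam = R_tot − R_other = 0.8448 K/W
L = R·k·A = 0.8448×0.0313×7.7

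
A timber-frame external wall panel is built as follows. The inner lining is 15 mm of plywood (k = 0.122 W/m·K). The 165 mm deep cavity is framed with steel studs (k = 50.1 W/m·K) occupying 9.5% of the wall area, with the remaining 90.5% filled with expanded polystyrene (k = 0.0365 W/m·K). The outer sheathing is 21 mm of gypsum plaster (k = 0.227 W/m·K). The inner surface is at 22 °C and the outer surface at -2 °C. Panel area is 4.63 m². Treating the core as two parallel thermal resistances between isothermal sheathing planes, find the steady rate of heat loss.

Sheathing layers in series; stud and cavity paths in parallel between them.
R_inner = 0.015/(0.122×4.63) = 0.02656 K/W
R_stud  = 0.165/(50.1×0.095×4.63) = 0.007488 K/W
R_cav   = 0.165/(0.0365×0.905×4.63) = 1.079 K/W
1/R_core = 1/R_stud + 1/R_cav → R_core = 0.007436 K/W
R_outer = 0.021/(0.227×4.63) = 0.01998 K/W
R_total = 0.05397 K/W
Q = ΔT/R_total = 24/0.05397

Q ≈ 445 W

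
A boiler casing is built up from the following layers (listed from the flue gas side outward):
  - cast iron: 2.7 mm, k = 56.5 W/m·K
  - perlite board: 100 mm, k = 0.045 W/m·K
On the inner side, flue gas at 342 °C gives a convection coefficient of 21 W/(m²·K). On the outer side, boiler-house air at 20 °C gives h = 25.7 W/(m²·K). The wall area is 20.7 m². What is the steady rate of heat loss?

Q ≈ 2890 W

Model the wall as resistances in series:
R_inner film = 1/(h_i·A) = 1/(21×20.7) = 0.0023 K/W
R_cast iron = L/(kA) = 0.0027/(56.5×20.7) = 2.309×10^-6 K/W
R_perlite board = L/(kA) = 0.1/(0.045×20.7) = 0.1074 K/W
R_outer film = 1/(h_o·A) = 1/(25.7×20.7) = 0.00188 K/W
R_total = 0.1115 K/W
Q = ΔT / R_total = 322 / 0.1115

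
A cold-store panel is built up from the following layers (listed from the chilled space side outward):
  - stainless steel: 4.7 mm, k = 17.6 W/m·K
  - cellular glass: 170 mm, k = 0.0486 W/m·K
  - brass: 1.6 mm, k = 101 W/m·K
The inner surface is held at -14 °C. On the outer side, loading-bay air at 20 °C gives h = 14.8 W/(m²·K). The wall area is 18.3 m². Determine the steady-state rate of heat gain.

Thermal resistances in series:
R_stainless steel = L/(kA) = 0.0047/(17.6×18.3) = 1.459×10^-5 K/W
R_cellular glass = L/(kA) = 0.17/(0.0486×18.3) = 0.1911 K/W
R_brass = L/(kA) = 0.0016/(101×18.3) = 8.657×10^-7 K/W
R_outer film = 1/(h_o·A) = 1/(14.8×18.3) = 0.003692 K/W
R_total = 0.1949 K/W
Q = ΔT / R_total = 34 / 0.1949

Q ≈ 174 W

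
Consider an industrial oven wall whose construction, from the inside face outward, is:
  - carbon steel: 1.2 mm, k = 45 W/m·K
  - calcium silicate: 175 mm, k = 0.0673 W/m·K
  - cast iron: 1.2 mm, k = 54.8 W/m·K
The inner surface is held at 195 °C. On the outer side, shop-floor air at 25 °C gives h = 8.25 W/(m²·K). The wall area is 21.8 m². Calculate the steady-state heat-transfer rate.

Model the wall as resistances in series:
R_carbon steel = L/(kA) = 0.0012/(45×21.8) = 1.223×10^-6 K/W
R_calcium silicate = L/(kA) = 0.175/(0.0673×21.8) = 0.1193 K/W
R_cast iron = L/(kA) = 0.0012/(54.8×21.8) = 1.004×10^-6 K/W
R_outer film = 1/(h_o·A) = 1/(8.25×21.8) = 0.00556 K/W
R_total = 0.1248 K/W
Q = ΔT / R_total = 170 / 0.1248

Q ≈ 1360 W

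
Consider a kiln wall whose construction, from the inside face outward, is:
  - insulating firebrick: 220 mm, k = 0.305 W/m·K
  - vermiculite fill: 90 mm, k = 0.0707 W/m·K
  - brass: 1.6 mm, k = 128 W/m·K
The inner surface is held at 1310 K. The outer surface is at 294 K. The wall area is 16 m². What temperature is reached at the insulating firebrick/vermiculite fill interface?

T ≈ 943 K

Treating each layer as a thermal resistance in series:
R_insulating firebrick = L/(kA) = 0.22/(0.305×16) = 0.04508 K/W
R_vermiculite fill = L/(kA) = 0.09/(0.0707×16) = 0.07956 K/W
R_brass = L/(kA) = 0.0016/(128×16) = 7.813×10^-7 K/W
R_total = 0.1246 K/W;  Q = ΔT/R_total = 1016/0.1246 = 8151 W
T_interface = T_inner − Q·ΣR(inner→interface) = 1310 − 8150×0.04508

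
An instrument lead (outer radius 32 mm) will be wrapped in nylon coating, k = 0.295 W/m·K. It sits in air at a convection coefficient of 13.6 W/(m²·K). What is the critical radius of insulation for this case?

For a cylinder r_cr = k/h = 0.295/13.6
r_cr = 21.7 mm; since the bare radius (32 mm) is above r_cr, any added insulation will reduce heat loss.

r_cr ≈ 21.7 mm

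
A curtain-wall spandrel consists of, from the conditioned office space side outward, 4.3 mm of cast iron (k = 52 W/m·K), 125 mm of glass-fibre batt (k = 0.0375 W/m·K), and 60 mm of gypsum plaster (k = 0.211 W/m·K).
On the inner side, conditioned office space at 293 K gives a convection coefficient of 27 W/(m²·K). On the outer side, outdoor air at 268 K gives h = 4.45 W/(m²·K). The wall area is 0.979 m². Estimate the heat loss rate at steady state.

Treating each layer as a thermal resistance in series:
R_inner film = 1/(h_i·A) = 1/(27×0.979) = 0.03783 K/W
R_cast iron = L/(kA) = 0.0043/(52×0.979) = 8.447×10^-5 K/W
R_glass-fibre batt = L/(kA) = 0.125/(0.0375×0.979) = 3.405 K/W
R_gypsum plaster = L/(kA) = 0.06/(0.211×0.979) = 0.2905 K/W
R_outer film = 1/(h_o·A) = 1/(4.45×0.979) = 0.2295 K/W
R_total = 3.963 K/W
Q = ΔT / R_total = 25 / 3.963

Q ≈ 6.31 W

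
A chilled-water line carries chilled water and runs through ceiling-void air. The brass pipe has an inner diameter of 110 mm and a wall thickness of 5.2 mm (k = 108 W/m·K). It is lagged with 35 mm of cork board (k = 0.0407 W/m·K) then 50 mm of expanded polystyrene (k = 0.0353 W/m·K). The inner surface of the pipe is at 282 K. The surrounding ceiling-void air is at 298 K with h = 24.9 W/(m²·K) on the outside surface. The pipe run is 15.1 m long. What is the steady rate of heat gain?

For a radial system each layer contributes R = ln(r_out/r_in)/(2πkL); films add R = 1/(hA).
R_brass pipe wall = ln(60.2/55)/(2π×108×15.1) = 8.816×10^-6 K/W
R_cork board = ln(95.2/60.2)/(2π×0.0407×15.1) = 0.1187 K/W
R_expanded polystyrene = ln(145.2/95.2)/(2π×0.0353×15.1) = 0.126 K/W
R_outer film = 1/(h_o·2πr_oL) = 1/(24.9×2π×0.1452×15.1) = 0.002915 K/W
R_total = 0.2477 K/W
Q = ΔT/R_total = 16/0.2477

Q ≈ 64.6 W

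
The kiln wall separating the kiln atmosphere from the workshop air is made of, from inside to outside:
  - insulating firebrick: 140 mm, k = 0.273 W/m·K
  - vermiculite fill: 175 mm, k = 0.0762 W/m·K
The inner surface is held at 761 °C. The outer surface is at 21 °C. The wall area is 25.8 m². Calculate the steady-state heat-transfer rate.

Q ≈ 6800 W

Using the resistance-network approach (series):
R_insulating firebrick = L/(kA) = 0.14/(0.273×25.8) = 0.01988 K/W
R_vermiculite fill = L/(kA) = 0.175/(0.0762×25.8) = 0.08902 K/W
R_total = 0.1089 K/W
Q = ΔT / R_total = 740 / 0.1089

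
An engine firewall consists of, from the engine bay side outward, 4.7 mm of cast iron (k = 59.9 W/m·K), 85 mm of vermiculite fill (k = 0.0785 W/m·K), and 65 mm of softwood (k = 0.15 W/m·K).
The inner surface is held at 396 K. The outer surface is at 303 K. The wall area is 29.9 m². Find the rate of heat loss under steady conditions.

Q ≈ 1830 W

Thermal resistances in series:
R_cast iron = L/(kA) = 0.0047/(59.9×29.9) = 2.624×10^-6 K/W
R_vermiculite fill = L/(kA) = 0.085/(0.0785×29.9) = 0.03621 K/W
R_softwood = L/(kA) = 0.065/(0.15×29.9) = 0.01449 K/W
R_total = 0.05071 K/W
Q = ΔT / R_total = 93 / 0.05071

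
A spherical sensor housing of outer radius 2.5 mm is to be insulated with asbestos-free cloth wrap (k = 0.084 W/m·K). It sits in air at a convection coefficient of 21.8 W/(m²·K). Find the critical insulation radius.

r_cr ≈ 7.71 mm

For a sphere r_cr = 2k/h = 2×0.084/21.8
r_cr = 7.71 mm; since the bare radius (2.5 mm) is below r_cr, adding a thin layer of insulation will *increase* heat loss.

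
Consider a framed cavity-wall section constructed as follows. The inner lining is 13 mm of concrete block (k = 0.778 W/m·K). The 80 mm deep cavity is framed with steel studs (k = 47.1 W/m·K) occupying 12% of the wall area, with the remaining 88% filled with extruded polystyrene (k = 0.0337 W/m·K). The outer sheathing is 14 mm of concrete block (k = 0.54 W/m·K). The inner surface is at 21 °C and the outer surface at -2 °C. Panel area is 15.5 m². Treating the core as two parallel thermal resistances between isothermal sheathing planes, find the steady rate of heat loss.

Q ≈ 6290 W

Sheathing layers in series; stud and cavity paths in parallel between them.
R_inner = 0.013/(0.778×15.5) = 0.001078 K/W
R_stud  = 0.08/(47.1×0.12×15.5) = 9.132×10^-4 K/W
R_cav   = 0.08/(0.0337×0.88×15.5) = 0.174 K/W
1/R_core = 1/R_stud + 1/R_cav → R_core = 9.084×10^-4 K/W
R_outer = 0.014/(0.54×15.5) = 0.001673 K/W
R_total = 0.003659 K/W
Q = ΔT/R_total = 23/0.003659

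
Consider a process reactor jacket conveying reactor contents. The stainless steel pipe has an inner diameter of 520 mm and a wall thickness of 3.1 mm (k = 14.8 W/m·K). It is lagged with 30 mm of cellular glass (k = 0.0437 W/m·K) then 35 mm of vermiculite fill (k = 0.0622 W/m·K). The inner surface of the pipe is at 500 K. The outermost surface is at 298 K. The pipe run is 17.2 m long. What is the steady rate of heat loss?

Q ≈ 5090 W

Radial resistances (cylindrical: R_cond = ln(r_o/r_i)/(2πkL), R_conv = 1/(h·2πrL)):
R_stainless steel pipe wall = ln(263.1/260)/(2π×14.8×17.2) = 7.41×10^-6 K/W
R_cellular glass = ln(293.1/263.1)/(2π×0.0437×17.2) = 0.02286 K/W
R_vermiculite fill = ln(328.1/293.1)/(2π×0.0622×17.2) = 0.01678 K/W
R_total = 0.03965 K/W
Q = ΔT/R_total = 202/0.03965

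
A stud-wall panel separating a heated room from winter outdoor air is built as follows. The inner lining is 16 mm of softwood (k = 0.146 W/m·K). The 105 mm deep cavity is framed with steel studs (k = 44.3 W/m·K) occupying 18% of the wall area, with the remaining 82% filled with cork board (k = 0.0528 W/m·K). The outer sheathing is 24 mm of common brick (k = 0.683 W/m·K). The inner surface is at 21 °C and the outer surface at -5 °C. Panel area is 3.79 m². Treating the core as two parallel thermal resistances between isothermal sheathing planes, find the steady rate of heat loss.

Sheathing layers in series; stud and cavity paths in parallel between them.
R_inner = 0.016/(0.146×3.79) = 0.02892 K/W
R_stud  = 0.105/(44.3×0.18×3.79) = 0.003474 K/W
R_cav   = 0.105/(0.0528×0.82×3.79) = 0.6399 K/W
1/R_core = 1/R_stud + 1/R_cav → R_core = 0.003456 K/W
R_outer = 0.024/(0.683×3.79) = 0.009272 K/W
R_total = 0.04164 K/W
Q = ΔT/R_total = 26/0.04164

Q ≈ 624 W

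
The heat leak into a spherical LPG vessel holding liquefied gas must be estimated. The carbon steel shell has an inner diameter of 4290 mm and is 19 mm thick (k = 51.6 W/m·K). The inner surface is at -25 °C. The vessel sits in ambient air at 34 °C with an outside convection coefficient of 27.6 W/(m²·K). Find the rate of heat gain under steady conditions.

Spherical conduction: R = (1/r_in − 1/r_out)/(4πk) per layer; series-sum.
R_carbon steel shell = (1/2.145 − 1/2.164)/(4π×51.6) = 6.313×10^-6 K/W
R_outer film = 1/(h·4πr_o²) = 1/(27.6×4π×2.164²) = 6.157×10^-4 K/W
R_total = 6.22×10^-4 K/W
Q = ΔT/R_total = 59/6.22×10^-4

Q ≈ 94900 W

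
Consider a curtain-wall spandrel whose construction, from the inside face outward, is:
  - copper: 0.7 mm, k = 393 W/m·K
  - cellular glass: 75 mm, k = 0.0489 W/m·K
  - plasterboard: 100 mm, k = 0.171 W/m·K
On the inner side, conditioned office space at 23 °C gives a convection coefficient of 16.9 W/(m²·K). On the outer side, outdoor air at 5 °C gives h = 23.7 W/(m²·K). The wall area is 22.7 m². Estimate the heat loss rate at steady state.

Series thermal resistances:
R_inner film = 1/(h_i·A) = 1/(16.9×22.7) = 0.002607 K/W
R_copper = L/(kA) = 0.0007/(393×22.7) = 7.847×10^-8 K/W
R_cellular glass = L/(kA) = 0.075/(0.0489×22.7) = 0.06757 K/W
R_plasterboard = L/(kA) = 0.1/(0.171×22.7) = 0.02576 K/W
R_outer film = 1/(h_o·A) = 1/(23.7×22.7) = 0.001859 K/W
R_total = 0.09779 K/W
Q = ΔT / R_total = 18 / 0.09779

Q ≈ 184 W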